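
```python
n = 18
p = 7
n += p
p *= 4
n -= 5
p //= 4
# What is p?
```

Answer: 7

Derivation:
Trace (tracking p):
n = 18  # -> n = 18
p = 7  # -> p = 7
n += p  # -> n = 25
p *= 4  # -> p = 28
n -= 5  # -> n = 20
p //= 4  # -> p = 7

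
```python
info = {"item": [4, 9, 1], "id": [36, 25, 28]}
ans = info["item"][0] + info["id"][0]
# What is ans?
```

Trace (tracking ans):
info = {'item': [4, 9, 1], 'id': [36, 25, 28]}  # -> info = {'item': [4, 9, 1], 'id': [36, 25, 28]}
ans = info['item'][0] + info['id'][0]  # -> ans = 40

Answer: 40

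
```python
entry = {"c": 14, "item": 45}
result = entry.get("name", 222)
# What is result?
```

Answer: 222

Derivation:
Trace (tracking result):
entry = {'c': 14, 'item': 45}  # -> entry = {'c': 14, 'item': 45}
result = entry.get('name', 222)  # -> result = 222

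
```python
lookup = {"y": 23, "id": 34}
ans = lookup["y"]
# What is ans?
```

Answer: 23

Derivation:
Trace (tracking ans):
lookup = {'y': 23, 'id': 34}  # -> lookup = {'y': 23, 'id': 34}
ans = lookup['y']  # -> ans = 23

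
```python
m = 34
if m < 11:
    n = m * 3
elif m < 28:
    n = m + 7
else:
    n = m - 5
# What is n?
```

Trace (tracking n):
m = 34  # -> m = 34
if m < 11:  # condition is False
elif m < 28:  # condition is False
else:
    n = m - 5  # -> n = 29

Answer: 29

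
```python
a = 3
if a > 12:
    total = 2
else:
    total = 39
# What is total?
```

Answer: 39

Derivation:
Trace (tracking total):
a = 3  # -> a = 3
if a > 12:  # condition is False
else:
    total = 39  # -> total = 39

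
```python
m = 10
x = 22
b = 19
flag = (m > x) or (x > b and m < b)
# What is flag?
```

Answer: True

Derivation:
Trace (tracking flag):
m = 10  # -> m = 10
x = 22  # -> x = 22
b = 19  # -> b = 19
flag = m > x or (x > b and m < b)  # -> flag = True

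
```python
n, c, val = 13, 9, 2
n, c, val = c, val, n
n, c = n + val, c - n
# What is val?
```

Answer: 13

Derivation:
Trace (tracking val):
n, c, val = (13, 9, 2)  # -> n = 13, c = 9, val = 2
n, c, val = (c, val, n)  # -> n = 9, c = 2, val = 13
n, c = (n + val, c - n)  # -> n = 22, c = -7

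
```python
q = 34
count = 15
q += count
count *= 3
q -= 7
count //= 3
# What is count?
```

Answer: 15

Derivation:
Trace (tracking count):
q = 34  # -> q = 34
count = 15  # -> count = 15
q += count  # -> q = 49
count *= 3  # -> count = 45
q -= 7  # -> q = 42
count //= 3  # -> count = 15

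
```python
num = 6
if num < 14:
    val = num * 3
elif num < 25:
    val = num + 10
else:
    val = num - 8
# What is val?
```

Trace (tracking val):
num = 6  # -> num = 6
if num < 14:  # condition is True
    val = num * 3  # -> val = 18

Answer: 18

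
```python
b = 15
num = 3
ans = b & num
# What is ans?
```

Trace (tracking ans):
b = 15  # -> b = 15
num = 3  # -> num = 3
ans = b & num  # -> ans = 3

Answer: 3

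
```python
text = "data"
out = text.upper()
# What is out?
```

Trace (tracking out):
text = 'data'  # -> text = 'data'
out = text.upper()  # -> out = 'DATA'

Answer: 'DATA'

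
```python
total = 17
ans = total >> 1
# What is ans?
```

Answer: 8

Derivation:
Trace (tracking ans):
total = 17  # -> total = 17
ans = total >> 1  # -> ans = 8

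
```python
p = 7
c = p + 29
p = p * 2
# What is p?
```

Trace (tracking p):
p = 7  # -> p = 7
c = p + 29  # -> c = 36
p = p * 2  # -> p = 14

Answer: 14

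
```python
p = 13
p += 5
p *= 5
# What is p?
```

Trace (tracking p):
p = 13  # -> p = 13
p += 5  # -> p = 18
p *= 5  # -> p = 90

Answer: 90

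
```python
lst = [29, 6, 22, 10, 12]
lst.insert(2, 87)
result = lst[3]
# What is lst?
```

Trace (tracking lst):
lst = [29, 6, 22, 10, 12]  # -> lst = [29, 6, 22, 10, 12]
lst.insert(2, 87)  # -> lst = [29, 6, 87, 22, 10, 12]
result = lst[3]  # -> result = 22

Answer: [29, 6, 87, 22, 10, 12]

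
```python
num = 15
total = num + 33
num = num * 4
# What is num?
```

Answer: 60

Derivation:
Trace (tracking num):
num = 15  # -> num = 15
total = num + 33  # -> total = 48
num = num * 4  # -> num = 60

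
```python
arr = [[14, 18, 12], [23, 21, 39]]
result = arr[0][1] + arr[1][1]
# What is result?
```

Trace (tracking result):
arr = [[14, 18, 12], [23, 21, 39]]  # -> arr = [[14, 18, 12], [23, 21, 39]]
result = arr[0][1] + arr[1][1]  # -> result = 39

Answer: 39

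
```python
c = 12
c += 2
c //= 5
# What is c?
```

Answer: 2

Derivation:
Trace (tracking c):
c = 12  # -> c = 12
c += 2  # -> c = 14
c //= 5  # -> c = 2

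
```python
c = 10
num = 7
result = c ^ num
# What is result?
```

Trace (tracking result):
c = 10  # -> c = 10
num = 7  # -> num = 7
result = c ^ num  # -> result = 13

Answer: 13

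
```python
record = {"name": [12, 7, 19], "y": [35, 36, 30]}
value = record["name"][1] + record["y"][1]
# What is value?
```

Trace (tracking value):
record = {'name': [12, 7, 19], 'y': [35, 36, 30]}  # -> record = {'name': [12, 7, 19], 'y': [35, 36, 30]}
value = record['name'][1] + record['y'][1]  # -> value = 43

Answer: 43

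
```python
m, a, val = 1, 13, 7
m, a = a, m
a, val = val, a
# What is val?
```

Trace (tracking val):
m, a, val = (1, 13, 7)  # -> m = 1, a = 13, val = 7
m, a = (a, m)  # -> m = 13, a = 1
a, val = (val, a)  # -> a = 7, val = 1

Answer: 1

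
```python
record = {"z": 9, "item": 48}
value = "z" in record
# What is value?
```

Answer: True

Derivation:
Trace (tracking value):
record = {'z': 9, 'item': 48}  # -> record = {'z': 9, 'item': 48}
value = 'z' in record  # -> value = True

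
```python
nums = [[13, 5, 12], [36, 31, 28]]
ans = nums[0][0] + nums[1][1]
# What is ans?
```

Trace (tracking ans):
nums = [[13, 5, 12], [36, 31, 28]]  # -> nums = [[13, 5, 12], [36, 31, 28]]
ans = nums[0][0] + nums[1][1]  # -> ans = 44

Answer: 44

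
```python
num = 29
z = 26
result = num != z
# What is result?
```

Trace (tracking result):
num = 29  # -> num = 29
z = 26  # -> z = 26
result = num != z  # -> result = True

Answer: True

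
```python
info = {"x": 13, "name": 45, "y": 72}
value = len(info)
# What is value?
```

Trace (tracking value):
info = {'x': 13, 'name': 45, 'y': 72}  # -> info = {'x': 13, 'name': 45, 'y': 72}
value = len(info)  # -> value = 3

Answer: 3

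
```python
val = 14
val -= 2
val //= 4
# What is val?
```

Trace (tracking val):
val = 14  # -> val = 14
val -= 2  # -> val = 12
val //= 4  # -> val = 3

Answer: 3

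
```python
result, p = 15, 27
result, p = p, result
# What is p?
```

Trace (tracking p):
result, p = (15, 27)  # -> result = 15, p = 27
result, p = (p, result)  # -> result = 27, p = 15

Answer: 15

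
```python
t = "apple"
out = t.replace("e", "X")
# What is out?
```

Trace (tracking out):
t = 'apple'  # -> t = 'apple'
out = t.replace('e', 'X')  # -> out = 'applX'

Answer: 'applX'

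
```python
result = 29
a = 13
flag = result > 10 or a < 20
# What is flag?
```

Answer: True

Derivation:
Trace (tracking flag):
result = 29  # -> result = 29
a = 13  # -> a = 13
flag = result > 10 or a < 20  # -> flag = True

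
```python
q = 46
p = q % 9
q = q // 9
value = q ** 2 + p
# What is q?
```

Answer: 5

Derivation:
Trace (tracking q):
q = 46  # -> q = 46
p = q % 9  # -> p = 1
q = q // 9  # -> q = 5
value = q ** 2 + p  # -> value = 26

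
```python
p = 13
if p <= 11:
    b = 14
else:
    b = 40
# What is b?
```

Trace (tracking b):
p = 13  # -> p = 13
if p <= 11:  # condition is False
else:
    b = 40  # -> b = 40

Answer: 40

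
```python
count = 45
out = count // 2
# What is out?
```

Answer: 22

Derivation:
Trace (tracking out):
count = 45  # -> count = 45
out = count // 2  # -> out = 22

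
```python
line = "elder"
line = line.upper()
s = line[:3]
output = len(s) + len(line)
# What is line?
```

Answer: 'ELDER'

Derivation:
Trace (tracking line):
line = 'elder'  # -> line = 'elder'
line = line.upper()  # -> line = 'ELDER'
s = line[:3]  # -> s = 'ELD'
output = len(s) + len(line)  # -> output = 8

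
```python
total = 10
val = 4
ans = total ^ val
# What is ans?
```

Answer: 14

Derivation:
Trace (tracking ans):
total = 10  # -> total = 10
val = 4  # -> val = 4
ans = total ^ val  # -> ans = 14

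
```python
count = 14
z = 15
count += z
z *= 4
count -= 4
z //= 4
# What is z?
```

Trace (tracking z):
count = 14  # -> count = 14
z = 15  # -> z = 15
count += z  # -> count = 29
z *= 4  # -> z = 60
count -= 4  # -> count = 25
z //= 4  # -> z = 15

Answer: 15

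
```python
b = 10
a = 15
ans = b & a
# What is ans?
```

Trace (tracking ans):
b = 10  # -> b = 10
a = 15  # -> a = 15
ans = b & a  # -> ans = 10

Answer: 10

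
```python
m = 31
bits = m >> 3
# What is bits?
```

Answer: 3

Derivation:
Trace (tracking bits):
m = 31  # -> m = 31
bits = m >> 3  # -> bits = 3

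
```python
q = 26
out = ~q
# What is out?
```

Trace (tracking out):
q = 26  # -> q = 26
out = ~q  # -> out = -27

Answer: -27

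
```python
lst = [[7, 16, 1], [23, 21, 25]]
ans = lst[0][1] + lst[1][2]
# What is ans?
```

Answer: 41

Derivation:
Trace (tracking ans):
lst = [[7, 16, 1], [23, 21, 25]]  # -> lst = [[7, 16, 1], [23, 21, 25]]
ans = lst[0][1] + lst[1][2]  # -> ans = 41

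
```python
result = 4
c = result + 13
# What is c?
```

Answer: 17

Derivation:
Trace (tracking c):
result = 4  # -> result = 4
c = result + 13  # -> c = 17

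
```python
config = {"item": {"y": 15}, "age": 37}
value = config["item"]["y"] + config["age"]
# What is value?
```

Answer: 52

Derivation:
Trace (tracking value):
config = {'item': {'y': 15}, 'age': 37}  # -> config = {'item': {'y': 15}, 'age': 37}
value = config['item']['y'] + config['age']  # -> value = 52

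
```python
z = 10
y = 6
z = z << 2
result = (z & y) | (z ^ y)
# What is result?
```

Trace (tracking result):
z = 10  # -> z = 10
y = 6  # -> y = 6
z = z << 2  # -> z = 40
result = z & y | z ^ y  # -> result = 46

Answer: 46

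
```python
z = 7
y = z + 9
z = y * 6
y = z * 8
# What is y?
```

Answer: 768

Derivation:
Trace (tracking y):
z = 7  # -> z = 7
y = z + 9  # -> y = 16
z = y * 6  # -> z = 96
y = z * 8  # -> y = 768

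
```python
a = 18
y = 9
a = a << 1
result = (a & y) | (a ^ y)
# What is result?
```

Answer: 45

Derivation:
Trace (tracking result):
a = 18  # -> a = 18
y = 9  # -> y = 9
a = a << 1  # -> a = 36
result = a & y | a ^ y  # -> result = 45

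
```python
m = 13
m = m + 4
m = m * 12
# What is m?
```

Trace (tracking m):
m = 13  # -> m = 13
m = m + 4  # -> m = 17
m = m * 12  # -> m = 204

Answer: 204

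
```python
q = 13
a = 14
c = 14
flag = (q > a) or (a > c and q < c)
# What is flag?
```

Trace (tracking flag):
q = 13  # -> q = 13
a = 14  # -> a = 14
c = 14  # -> c = 14
flag = q > a or (a > c and q < c)  # -> flag = False

Answer: False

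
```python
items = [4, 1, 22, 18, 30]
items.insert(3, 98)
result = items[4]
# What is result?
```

Trace (tracking result):
items = [4, 1, 22, 18, 30]  # -> items = [4, 1, 22, 18, 30]
items.insert(3, 98)  # -> items = [4, 1, 22, 98, 18, 30]
result = items[4]  # -> result = 18

Answer: 18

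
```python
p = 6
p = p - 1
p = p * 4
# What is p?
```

Answer: 20

Derivation:
Trace (tracking p):
p = 6  # -> p = 6
p = p - 1  # -> p = 5
p = p * 4  # -> p = 20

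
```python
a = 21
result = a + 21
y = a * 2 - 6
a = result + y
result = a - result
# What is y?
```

Trace (tracking y):
a = 21  # -> a = 21
result = a + 21  # -> result = 42
y = a * 2 - 6  # -> y = 36
a = result + y  # -> a = 78
result = a - result  # -> result = 36

Answer: 36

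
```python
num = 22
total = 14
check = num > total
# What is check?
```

Trace (tracking check):
num = 22  # -> num = 22
total = 14  # -> total = 14
check = num > total  # -> check = True

Answer: True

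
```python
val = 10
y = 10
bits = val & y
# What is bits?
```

Trace (tracking bits):
val = 10  # -> val = 10
y = 10  # -> y = 10
bits = val & y  # -> bits = 10

Answer: 10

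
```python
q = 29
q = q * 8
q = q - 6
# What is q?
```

Answer: 226

Derivation:
Trace (tracking q):
q = 29  # -> q = 29
q = q * 8  # -> q = 232
q = q - 6  # -> q = 226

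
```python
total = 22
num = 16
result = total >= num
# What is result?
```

Answer: True

Derivation:
Trace (tracking result):
total = 22  # -> total = 22
num = 16  # -> num = 16
result = total >= num  # -> result = True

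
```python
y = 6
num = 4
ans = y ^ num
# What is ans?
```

Trace (tracking ans):
y = 6  # -> y = 6
num = 4  # -> num = 4
ans = y ^ num  # -> ans = 2

Answer: 2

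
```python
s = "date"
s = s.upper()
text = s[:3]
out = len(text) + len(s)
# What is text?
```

Trace (tracking text):
s = 'date'  # -> s = 'date'
s = s.upper()  # -> s = 'DATE'
text = s[:3]  # -> text = 'DAT'
out = len(text) + len(s)  # -> out = 7

Answer: 'DAT'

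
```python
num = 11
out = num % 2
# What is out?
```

Answer: 1

Derivation:
Trace (tracking out):
num = 11  # -> num = 11
out = num % 2  # -> out = 1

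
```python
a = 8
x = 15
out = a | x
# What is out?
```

Trace (tracking out):
a = 8  # -> a = 8
x = 15  # -> x = 15
out = a | x  # -> out = 15

Answer: 15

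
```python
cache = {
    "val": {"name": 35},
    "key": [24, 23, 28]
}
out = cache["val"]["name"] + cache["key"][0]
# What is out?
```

Trace (tracking out):
cache = {'val': {'name': 35}, 'key': [24, 23, 28]}  # -> cache = {'val': {'name': 35}, 'key': [24, 23, 28]}
out = cache['val']['name'] + cache['key'][0]  # -> out = 59

Answer: 59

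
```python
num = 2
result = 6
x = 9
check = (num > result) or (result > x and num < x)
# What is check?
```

Answer: False

Derivation:
Trace (tracking check):
num = 2  # -> num = 2
result = 6  # -> result = 6
x = 9  # -> x = 9
check = num > result or (result > x and num < x)  # -> check = False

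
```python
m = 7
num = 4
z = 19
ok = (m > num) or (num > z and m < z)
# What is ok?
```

Answer: True

Derivation:
Trace (tracking ok):
m = 7  # -> m = 7
num = 4  # -> num = 4
z = 19  # -> z = 19
ok = m > num or (num > z and m < z)  # -> ok = True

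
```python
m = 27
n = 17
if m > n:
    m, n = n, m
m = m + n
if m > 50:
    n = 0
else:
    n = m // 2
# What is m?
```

Trace (tracking m):
m = 27  # -> m = 27
n = 17  # -> n = 17
if m > n:  # condition is True
    m, n = (n, m)  # -> m = 17, n = 27
m = m + n  # -> m = 44
if m > 50:  # condition is False
else:
    n = m // 2  # -> n = 22

Answer: 44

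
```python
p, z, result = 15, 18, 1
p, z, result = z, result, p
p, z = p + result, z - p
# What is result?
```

Trace (tracking result):
p, z, result = (15, 18, 1)  # -> p = 15, z = 18, result = 1
p, z, result = (z, result, p)  # -> p = 18, z = 1, result = 15
p, z = (p + result, z - p)  # -> p = 33, z = -17

Answer: 15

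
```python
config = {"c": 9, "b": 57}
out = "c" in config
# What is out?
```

Answer: True

Derivation:
Trace (tracking out):
config = {'c': 9, 'b': 57}  # -> config = {'c': 9, 'b': 57}
out = 'c' in config  # -> out = True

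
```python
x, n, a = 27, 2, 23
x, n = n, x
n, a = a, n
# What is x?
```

Trace (tracking x):
x, n, a = (27, 2, 23)  # -> x = 27, n = 2, a = 23
x, n = (n, x)  # -> x = 2, n = 27
n, a = (a, n)  # -> n = 23, a = 27

Answer: 2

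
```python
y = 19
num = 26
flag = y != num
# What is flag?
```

Trace (tracking flag):
y = 19  # -> y = 19
num = 26  # -> num = 26
flag = y != num  # -> flag = True

Answer: True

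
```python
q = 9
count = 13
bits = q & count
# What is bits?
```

Answer: 9

Derivation:
Trace (tracking bits):
q = 9  # -> q = 9
count = 13  # -> count = 13
bits = q & count  # -> bits = 9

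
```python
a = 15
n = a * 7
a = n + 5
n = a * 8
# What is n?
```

Answer: 880

Derivation:
Trace (tracking n):
a = 15  # -> a = 15
n = a * 7  # -> n = 105
a = n + 5  # -> a = 110
n = a * 8  # -> n = 880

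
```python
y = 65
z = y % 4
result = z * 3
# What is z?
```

Answer: 1

Derivation:
Trace (tracking z):
y = 65  # -> y = 65
z = y % 4  # -> z = 1
result = z * 3  # -> result = 3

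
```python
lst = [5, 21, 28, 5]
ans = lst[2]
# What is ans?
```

Trace (tracking ans):
lst = [5, 21, 28, 5]  # -> lst = [5, 21, 28, 5]
ans = lst[2]  # -> ans = 28

Answer: 28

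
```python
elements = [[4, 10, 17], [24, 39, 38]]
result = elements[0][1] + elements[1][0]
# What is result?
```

Trace (tracking result):
elements = [[4, 10, 17], [24, 39, 38]]  # -> elements = [[4, 10, 17], [24, 39, 38]]
result = elements[0][1] + elements[1][0]  # -> result = 34

Answer: 34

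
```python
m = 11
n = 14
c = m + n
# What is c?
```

Answer: 25

Derivation:
Trace (tracking c):
m = 11  # -> m = 11
n = 14  # -> n = 14
c = m + n  # -> c = 25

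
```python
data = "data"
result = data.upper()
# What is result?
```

Answer: 'DATA'

Derivation:
Trace (tracking result):
data = 'data'  # -> data = 'data'
result = data.upper()  # -> result = 'DATA'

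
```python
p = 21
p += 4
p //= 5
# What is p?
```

Trace (tracking p):
p = 21  # -> p = 21
p += 4  # -> p = 25
p //= 5  # -> p = 5

Answer: 5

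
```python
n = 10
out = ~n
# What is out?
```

Answer: -11

Derivation:
Trace (tracking out):
n = 10  # -> n = 10
out = ~n  # -> out = -11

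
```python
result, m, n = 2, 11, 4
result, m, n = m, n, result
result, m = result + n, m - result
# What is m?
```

Trace (tracking m):
result, m, n = (2, 11, 4)  # -> result = 2, m = 11, n = 4
result, m, n = (m, n, result)  # -> result = 11, m = 4, n = 2
result, m = (result + n, m - result)  # -> result = 13, m = -7

Answer: -7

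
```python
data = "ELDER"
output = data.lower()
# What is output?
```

Trace (tracking output):
data = 'ELDER'  # -> data = 'ELDER'
output = data.lower()  # -> output = 'elder'

Answer: 'elder'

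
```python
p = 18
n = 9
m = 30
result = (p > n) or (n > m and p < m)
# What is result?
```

Trace (tracking result):
p = 18  # -> p = 18
n = 9  # -> n = 9
m = 30  # -> m = 30
result = p > n or (n > m and p < m)  # -> result = True

Answer: True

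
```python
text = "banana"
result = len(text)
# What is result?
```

Answer: 6

Derivation:
Trace (tracking result):
text = 'banana'  # -> text = 'banana'
result = len(text)  # -> result = 6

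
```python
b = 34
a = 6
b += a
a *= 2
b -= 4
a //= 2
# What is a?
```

Answer: 6

Derivation:
Trace (tracking a):
b = 34  # -> b = 34
a = 6  # -> a = 6
b += a  # -> b = 40
a *= 2  # -> a = 12
b -= 4  # -> b = 36
a //= 2  # -> a = 6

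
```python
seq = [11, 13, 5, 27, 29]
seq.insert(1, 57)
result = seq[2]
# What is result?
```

Answer: 13

Derivation:
Trace (tracking result):
seq = [11, 13, 5, 27, 29]  # -> seq = [11, 13, 5, 27, 29]
seq.insert(1, 57)  # -> seq = [11, 57, 13, 5, 27, 29]
result = seq[2]  # -> result = 13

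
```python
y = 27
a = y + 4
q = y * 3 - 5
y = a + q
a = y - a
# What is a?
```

Answer: 76

Derivation:
Trace (tracking a):
y = 27  # -> y = 27
a = y + 4  # -> a = 31
q = y * 3 - 5  # -> q = 76
y = a + q  # -> y = 107
a = y - a  # -> a = 76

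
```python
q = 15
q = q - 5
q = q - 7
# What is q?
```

Answer: 3

Derivation:
Trace (tracking q):
q = 15  # -> q = 15
q = q - 5  # -> q = 10
q = q - 7  # -> q = 3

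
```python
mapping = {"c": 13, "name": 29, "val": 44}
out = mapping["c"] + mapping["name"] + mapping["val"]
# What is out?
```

Answer: 86

Derivation:
Trace (tracking out):
mapping = {'c': 13, 'name': 29, 'val': 44}  # -> mapping = {'c': 13, 'name': 29, 'val': 44}
out = mapping['c'] + mapping['name'] + mapping['val']  # -> out = 86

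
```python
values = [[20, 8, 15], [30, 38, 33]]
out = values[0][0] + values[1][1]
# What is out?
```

Trace (tracking out):
values = [[20, 8, 15], [30, 38, 33]]  # -> values = [[20, 8, 15], [30, 38, 33]]
out = values[0][0] + values[1][1]  # -> out = 58

Answer: 58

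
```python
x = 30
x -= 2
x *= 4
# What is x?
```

Trace (tracking x):
x = 30  # -> x = 30
x -= 2  # -> x = 28
x *= 4  # -> x = 112

Answer: 112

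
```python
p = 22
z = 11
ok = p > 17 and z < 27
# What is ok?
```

Trace (tracking ok):
p = 22  # -> p = 22
z = 11  # -> z = 11
ok = p > 17 and z < 27  # -> ok = True

Answer: True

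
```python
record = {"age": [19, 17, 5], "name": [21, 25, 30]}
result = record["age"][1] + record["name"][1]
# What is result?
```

Trace (tracking result):
record = {'age': [19, 17, 5], 'name': [21, 25, 30]}  # -> record = {'age': [19, 17, 5], 'name': [21, 25, 30]}
result = record['age'][1] + record['name'][1]  # -> result = 42

Answer: 42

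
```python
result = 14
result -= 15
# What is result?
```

Answer: -1

Derivation:
Trace (tracking result):
result = 14  # -> result = 14
result -= 15  # -> result = -1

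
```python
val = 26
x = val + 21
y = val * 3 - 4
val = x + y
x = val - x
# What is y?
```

Trace (tracking y):
val = 26  # -> val = 26
x = val + 21  # -> x = 47
y = val * 3 - 4  # -> y = 74
val = x + y  # -> val = 121
x = val - x  # -> x = 74

Answer: 74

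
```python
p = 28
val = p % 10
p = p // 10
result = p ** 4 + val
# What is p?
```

Answer: 2

Derivation:
Trace (tracking p):
p = 28  # -> p = 28
val = p % 10  # -> val = 8
p = p // 10  # -> p = 2
result = p ** 4 + val  # -> result = 24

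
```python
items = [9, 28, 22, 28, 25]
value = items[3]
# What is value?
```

Answer: 28

Derivation:
Trace (tracking value):
items = [9, 28, 22, 28, 25]  # -> items = [9, 28, 22, 28, 25]
value = items[3]  # -> value = 28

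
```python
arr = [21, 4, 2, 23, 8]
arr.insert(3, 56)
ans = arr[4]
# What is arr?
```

Trace (tracking arr):
arr = [21, 4, 2, 23, 8]  # -> arr = [21, 4, 2, 23, 8]
arr.insert(3, 56)  # -> arr = [21, 4, 2, 56, 23, 8]
ans = arr[4]  # -> ans = 23

Answer: [21, 4, 2, 56, 23, 8]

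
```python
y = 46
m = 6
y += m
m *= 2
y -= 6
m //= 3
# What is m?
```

Trace (tracking m):
y = 46  # -> y = 46
m = 6  # -> m = 6
y += m  # -> y = 52
m *= 2  # -> m = 12
y -= 6  # -> y = 46
m //= 3  # -> m = 4

Answer: 4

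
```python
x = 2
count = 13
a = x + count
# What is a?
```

Trace (tracking a):
x = 2  # -> x = 2
count = 13  # -> count = 13
a = x + count  # -> a = 15

Answer: 15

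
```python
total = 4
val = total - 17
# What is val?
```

Answer: -13

Derivation:
Trace (tracking val):
total = 4  # -> total = 4
val = total - 17  # -> val = -13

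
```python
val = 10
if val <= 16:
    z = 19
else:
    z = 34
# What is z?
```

Trace (tracking z):
val = 10  # -> val = 10
if val <= 16:  # condition is True
    z = 19  # -> z = 19

Answer: 19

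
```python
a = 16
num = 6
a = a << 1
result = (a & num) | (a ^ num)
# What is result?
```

Trace (tracking result):
a = 16  # -> a = 16
num = 6  # -> num = 6
a = a << 1  # -> a = 32
result = a & num | a ^ num  # -> result = 38

Answer: 38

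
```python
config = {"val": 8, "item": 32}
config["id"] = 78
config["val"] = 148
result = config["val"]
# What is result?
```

Trace (tracking result):
config = {'val': 8, 'item': 32}  # -> config = {'val': 8, 'item': 32}
config['id'] = 78  # -> config = {'val': 8, 'item': 32, 'id': 78}
config['val'] = 148  # -> config = {'val': 148, 'item': 32, 'id': 78}
result = config['val']  # -> result = 148

Answer: 148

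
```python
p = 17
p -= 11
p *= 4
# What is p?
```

Answer: 24

Derivation:
Trace (tracking p):
p = 17  # -> p = 17
p -= 11  # -> p = 6
p *= 4  # -> p = 24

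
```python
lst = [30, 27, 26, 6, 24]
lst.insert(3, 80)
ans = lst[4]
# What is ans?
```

Answer: 6

Derivation:
Trace (tracking ans):
lst = [30, 27, 26, 6, 24]  # -> lst = [30, 27, 26, 6, 24]
lst.insert(3, 80)  # -> lst = [30, 27, 26, 80, 6, 24]
ans = lst[4]  # -> ans = 6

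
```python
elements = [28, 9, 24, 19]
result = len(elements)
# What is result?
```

Trace (tracking result):
elements = [28, 9, 24, 19]  # -> elements = [28, 9, 24, 19]
result = len(elements)  # -> result = 4

Answer: 4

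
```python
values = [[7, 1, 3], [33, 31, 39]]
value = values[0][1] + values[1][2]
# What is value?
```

Answer: 40

Derivation:
Trace (tracking value):
values = [[7, 1, 3], [33, 31, 39]]  # -> values = [[7, 1, 3], [33, 31, 39]]
value = values[0][1] + values[1][2]  # -> value = 40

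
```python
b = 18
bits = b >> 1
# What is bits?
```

Trace (tracking bits):
b = 18  # -> b = 18
bits = b >> 1  # -> bits = 9

Answer: 9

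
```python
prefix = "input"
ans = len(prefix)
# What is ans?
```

Trace (tracking ans):
prefix = 'input'  # -> prefix = 'input'
ans = len(prefix)  # -> ans = 5

Answer: 5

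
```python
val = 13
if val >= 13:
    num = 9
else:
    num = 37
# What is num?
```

Answer: 9

Derivation:
Trace (tracking num):
val = 13  # -> val = 13
if val >= 13:  # condition is True
    num = 9  # -> num = 9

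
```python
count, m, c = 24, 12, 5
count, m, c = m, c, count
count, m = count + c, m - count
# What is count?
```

Answer: 36

Derivation:
Trace (tracking count):
count, m, c = (24, 12, 5)  # -> count = 24, m = 12, c = 5
count, m, c = (m, c, count)  # -> count = 12, m = 5, c = 24
count, m = (count + c, m - count)  # -> count = 36, m = -7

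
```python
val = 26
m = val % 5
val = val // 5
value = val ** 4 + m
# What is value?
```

Trace (tracking value):
val = 26  # -> val = 26
m = val % 5  # -> m = 1
val = val // 5  # -> val = 5
value = val ** 4 + m  # -> value = 626

Answer: 626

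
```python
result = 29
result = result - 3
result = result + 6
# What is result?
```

Answer: 32

Derivation:
Trace (tracking result):
result = 29  # -> result = 29
result = result - 3  # -> result = 26
result = result + 6  # -> result = 32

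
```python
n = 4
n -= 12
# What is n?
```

Answer: -8

Derivation:
Trace (tracking n):
n = 4  # -> n = 4
n -= 12  # -> n = -8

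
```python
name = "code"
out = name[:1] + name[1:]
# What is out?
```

Answer: 'code'

Derivation:
Trace (tracking out):
name = 'code'  # -> name = 'code'
out = name[:1] + name[1:]  # -> out = 'code'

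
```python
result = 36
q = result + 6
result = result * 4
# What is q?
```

Trace (tracking q):
result = 36  # -> result = 36
q = result + 6  # -> q = 42
result = result * 4  # -> result = 144

Answer: 42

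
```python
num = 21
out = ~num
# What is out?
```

Answer: -22

Derivation:
Trace (tracking out):
num = 21  # -> num = 21
out = ~num  # -> out = -22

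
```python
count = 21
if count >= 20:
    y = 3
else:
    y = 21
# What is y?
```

Answer: 3

Derivation:
Trace (tracking y):
count = 21  # -> count = 21
if count >= 20:  # condition is True
    y = 3  # -> y = 3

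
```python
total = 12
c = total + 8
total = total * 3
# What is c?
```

Trace (tracking c):
total = 12  # -> total = 12
c = total + 8  # -> c = 20
total = total * 3  # -> total = 36

Answer: 20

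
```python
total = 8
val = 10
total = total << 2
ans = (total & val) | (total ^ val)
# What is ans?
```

Trace (tracking ans):
total = 8  # -> total = 8
val = 10  # -> val = 10
total = total << 2  # -> total = 32
ans = total & val | total ^ val  # -> ans = 42

Answer: 42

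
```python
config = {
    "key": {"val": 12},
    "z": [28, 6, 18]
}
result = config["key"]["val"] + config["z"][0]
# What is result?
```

Trace (tracking result):
config = {'key': {'val': 12}, 'z': [28, 6, 18]}  # -> config = {'key': {'val': 12}, 'z': [28, 6, 18]}
result = config['key']['val'] + config['z'][0]  # -> result = 40

Answer: 40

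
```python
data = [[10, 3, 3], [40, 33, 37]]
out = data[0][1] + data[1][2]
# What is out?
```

Answer: 40

Derivation:
Trace (tracking out):
data = [[10, 3, 3], [40, 33, 37]]  # -> data = [[10, 3, 3], [40, 33, 37]]
out = data[0][1] + data[1][2]  # -> out = 40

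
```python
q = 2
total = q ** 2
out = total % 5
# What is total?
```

Trace (tracking total):
q = 2  # -> q = 2
total = q ** 2  # -> total = 4
out = total % 5  # -> out = 4

Answer: 4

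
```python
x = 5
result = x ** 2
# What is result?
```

Answer: 25

Derivation:
Trace (tracking result):
x = 5  # -> x = 5
result = x ** 2  # -> result = 25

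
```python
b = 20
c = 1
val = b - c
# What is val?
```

Answer: 19

Derivation:
Trace (tracking val):
b = 20  # -> b = 20
c = 1  # -> c = 1
val = b - c  # -> val = 19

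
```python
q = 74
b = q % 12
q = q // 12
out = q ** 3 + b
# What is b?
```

Answer: 2

Derivation:
Trace (tracking b):
q = 74  # -> q = 74
b = q % 12  # -> b = 2
q = q // 12  # -> q = 6
out = q ** 3 + b  # -> out = 218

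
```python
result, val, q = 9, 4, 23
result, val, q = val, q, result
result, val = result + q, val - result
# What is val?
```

Trace (tracking val):
result, val, q = (9, 4, 23)  # -> result = 9, val = 4, q = 23
result, val, q = (val, q, result)  # -> result = 4, val = 23, q = 9
result, val = (result + q, val - result)  # -> result = 13, val = 19

Answer: 19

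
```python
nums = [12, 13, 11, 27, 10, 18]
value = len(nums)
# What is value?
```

Trace (tracking value):
nums = [12, 13, 11, 27, 10, 18]  # -> nums = [12, 13, 11, 27, 10, 18]
value = len(nums)  # -> value = 6

Answer: 6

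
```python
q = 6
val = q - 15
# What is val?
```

Answer: -9

Derivation:
Trace (tracking val):
q = 6  # -> q = 6
val = q - 15  # -> val = -9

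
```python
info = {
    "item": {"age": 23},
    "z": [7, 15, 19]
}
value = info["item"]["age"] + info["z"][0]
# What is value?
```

Answer: 30

Derivation:
Trace (tracking value):
info = {'item': {'age': 23}, 'z': [7, 15, 19]}  # -> info = {'item': {'age': 23}, 'z': [7, 15, 19]}
value = info['item']['age'] + info['z'][0]  # -> value = 30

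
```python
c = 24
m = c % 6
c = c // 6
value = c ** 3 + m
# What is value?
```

Trace (tracking value):
c = 24  # -> c = 24
m = c % 6  # -> m = 0
c = c // 6  # -> c = 4
value = c ** 3 + m  # -> value = 64

Answer: 64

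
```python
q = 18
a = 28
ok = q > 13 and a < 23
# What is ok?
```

Trace (tracking ok):
q = 18  # -> q = 18
a = 28  # -> a = 28
ok = q > 13 and a < 23  # -> ok = False

Answer: False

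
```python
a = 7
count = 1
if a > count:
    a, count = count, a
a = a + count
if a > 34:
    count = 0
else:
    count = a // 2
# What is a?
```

Answer: 8

Derivation:
Trace (tracking a):
a = 7  # -> a = 7
count = 1  # -> count = 1
if a > count:  # condition is True
    a, count = (count, a)  # -> a = 1, count = 7
a = a + count  # -> a = 8
if a > 34:  # condition is False
else:
    count = a // 2  # -> count = 4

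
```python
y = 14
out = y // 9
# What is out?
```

Answer: 1

Derivation:
Trace (tracking out):
y = 14  # -> y = 14
out = y // 9  # -> out = 1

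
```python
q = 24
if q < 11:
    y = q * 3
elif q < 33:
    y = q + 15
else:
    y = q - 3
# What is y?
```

Trace (tracking y):
q = 24  # -> q = 24
if q < 11:  # condition is False
elif q < 33:  # condition is True
    y = q + 15  # -> y = 39

Answer: 39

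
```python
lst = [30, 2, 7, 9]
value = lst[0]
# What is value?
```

Trace (tracking value):
lst = [30, 2, 7, 9]  # -> lst = [30, 2, 7, 9]
value = lst[0]  # -> value = 30

Answer: 30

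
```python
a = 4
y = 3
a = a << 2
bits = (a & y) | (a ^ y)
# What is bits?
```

Answer: 19

Derivation:
Trace (tracking bits):
a = 4  # -> a = 4
y = 3  # -> y = 3
a = a << 2  # -> a = 16
bits = a & y | a ^ y  # -> bits = 19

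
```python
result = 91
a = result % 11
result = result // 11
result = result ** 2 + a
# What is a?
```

Answer: 3

Derivation:
Trace (tracking a):
result = 91  # -> result = 91
a = result % 11  # -> a = 3
result = result // 11  # -> result = 8
result = result ** 2 + a  # -> result = 67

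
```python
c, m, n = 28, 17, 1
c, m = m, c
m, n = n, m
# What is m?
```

Answer: 1

Derivation:
Trace (tracking m):
c, m, n = (28, 17, 1)  # -> c = 28, m = 17, n = 1
c, m = (m, c)  # -> c = 17, m = 28
m, n = (n, m)  # -> m = 1, n = 28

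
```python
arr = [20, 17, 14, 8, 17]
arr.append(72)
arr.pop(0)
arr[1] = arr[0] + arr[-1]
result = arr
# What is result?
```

Trace (tracking result):
arr = [20, 17, 14, 8, 17]  # -> arr = [20, 17, 14, 8, 17]
arr.append(72)  # -> arr = [20, 17, 14, 8, 17, 72]
arr.pop(0)  # -> arr = [17, 14, 8, 17, 72]
arr[1] = arr[0] + arr[-1]  # -> arr = [17, 89, 8, 17, 72]
result = arr  # -> result = [17, 89, 8, 17, 72]

Answer: [17, 89, 8, 17, 72]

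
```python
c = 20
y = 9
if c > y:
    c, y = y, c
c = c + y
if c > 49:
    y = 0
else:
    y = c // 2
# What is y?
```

Trace (tracking y):
c = 20  # -> c = 20
y = 9  # -> y = 9
if c > y:  # condition is True
    c, y = (y, c)  # -> c = 9, y = 20
c = c + y  # -> c = 29
if c > 49:  # condition is False
else:
    y = c // 2  # -> y = 14

Answer: 14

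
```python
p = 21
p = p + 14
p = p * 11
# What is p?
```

Trace (tracking p):
p = 21  # -> p = 21
p = p + 14  # -> p = 35
p = p * 11  # -> p = 385

Answer: 385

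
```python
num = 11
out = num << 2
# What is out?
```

Trace (tracking out):
num = 11  # -> num = 11
out = num << 2  # -> out = 44

Answer: 44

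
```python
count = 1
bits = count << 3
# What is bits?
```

Trace (tracking bits):
count = 1  # -> count = 1
bits = count << 3  # -> bits = 8

Answer: 8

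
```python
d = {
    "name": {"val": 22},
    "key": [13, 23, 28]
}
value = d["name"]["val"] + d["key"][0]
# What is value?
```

Answer: 35

Derivation:
Trace (tracking value):
d = {'name': {'val': 22}, 'key': [13, 23, 28]}  # -> d = {'name': {'val': 22}, 'key': [13, 23, 28]}
value = d['name']['val'] + d['key'][0]  # -> value = 35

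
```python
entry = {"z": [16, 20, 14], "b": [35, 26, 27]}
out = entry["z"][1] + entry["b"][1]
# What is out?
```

Trace (tracking out):
entry = {'z': [16, 20, 14], 'b': [35, 26, 27]}  # -> entry = {'z': [16, 20, 14], 'b': [35, 26, 27]}
out = entry['z'][1] + entry['b'][1]  # -> out = 46

Answer: 46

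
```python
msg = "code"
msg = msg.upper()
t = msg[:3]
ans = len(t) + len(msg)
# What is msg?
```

Trace (tracking msg):
msg = 'code'  # -> msg = 'code'
msg = msg.upper()  # -> msg = 'CODE'
t = msg[:3]  # -> t = 'COD'
ans = len(t) + len(msg)  # -> ans = 7

Answer: 'CODE'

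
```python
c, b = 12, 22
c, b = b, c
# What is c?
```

Answer: 22

Derivation:
Trace (tracking c):
c, b = (12, 22)  # -> c = 12, b = 22
c, b = (b, c)  # -> c = 22, b = 12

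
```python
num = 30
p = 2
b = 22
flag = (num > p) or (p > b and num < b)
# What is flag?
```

Trace (tracking flag):
num = 30  # -> num = 30
p = 2  # -> p = 2
b = 22  # -> b = 22
flag = num > p or (p > b and num < b)  # -> flag = True

Answer: True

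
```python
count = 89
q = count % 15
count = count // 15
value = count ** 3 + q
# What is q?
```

Trace (tracking q):
count = 89  # -> count = 89
q = count % 15  # -> q = 14
count = count // 15  # -> count = 5
value = count ** 3 + q  # -> value = 139

Answer: 14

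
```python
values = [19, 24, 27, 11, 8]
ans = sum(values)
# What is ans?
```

Answer: 89

Derivation:
Trace (tracking ans):
values = [19, 24, 27, 11, 8]  # -> values = [19, 24, 27, 11, 8]
ans = sum(values)  # -> ans = 89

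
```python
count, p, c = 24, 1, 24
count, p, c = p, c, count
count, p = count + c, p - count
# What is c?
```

Answer: 24

Derivation:
Trace (tracking c):
count, p, c = (24, 1, 24)  # -> count = 24, p = 1, c = 24
count, p, c = (p, c, count)  # -> count = 1, p = 24, c = 24
count, p = (count + c, p - count)  # -> count = 25, p = 23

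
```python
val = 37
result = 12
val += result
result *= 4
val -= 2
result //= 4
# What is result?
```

Answer: 12

Derivation:
Trace (tracking result):
val = 37  # -> val = 37
result = 12  # -> result = 12
val += result  # -> val = 49
result *= 4  # -> result = 48
val -= 2  # -> val = 47
result //= 4  # -> result = 12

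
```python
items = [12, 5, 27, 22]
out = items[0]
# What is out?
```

Trace (tracking out):
items = [12, 5, 27, 22]  # -> items = [12, 5, 27, 22]
out = items[0]  # -> out = 12

Answer: 12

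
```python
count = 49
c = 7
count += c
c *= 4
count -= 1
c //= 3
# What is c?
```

Answer: 9

Derivation:
Trace (tracking c):
count = 49  # -> count = 49
c = 7  # -> c = 7
count += c  # -> count = 56
c *= 4  # -> c = 28
count -= 1  # -> count = 55
c //= 3  # -> c = 9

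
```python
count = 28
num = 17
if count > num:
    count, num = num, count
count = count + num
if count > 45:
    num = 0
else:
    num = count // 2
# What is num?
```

Answer: 22

Derivation:
Trace (tracking num):
count = 28  # -> count = 28
num = 17  # -> num = 17
if count > num:  # condition is True
    count, num = (num, count)  # -> count = 17, num = 28
count = count + num  # -> count = 45
if count > 45:  # condition is False
else:
    num = count // 2  # -> num = 22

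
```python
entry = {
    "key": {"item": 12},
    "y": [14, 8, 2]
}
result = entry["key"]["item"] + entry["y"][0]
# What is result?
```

Trace (tracking result):
entry = {'key': {'item': 12}, 'y': [14, 8, 2]}  # -> entry = {'key': {'item': 12}, 'y': [14, 8, 2]}
result = entry['key']['item'] + entry['y'][0]  # -> result = 26

Answer: 26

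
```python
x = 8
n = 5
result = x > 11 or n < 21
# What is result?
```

Answer: True

Derivation:
Trace (tracking result):
x = 8  # -> x = 8
n = 5  # -> n = 5
result = x > 11 or n < 21  # -> result = True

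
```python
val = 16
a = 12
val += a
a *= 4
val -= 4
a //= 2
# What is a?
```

Trace (tracking a):
val = 16  # -> val = 16
a = 12  # -> a = 12
val += a  # -> val = 28
a *= 4  # -> a = 48
val -= 4  # -> val = 24
a //= 2  # -> a = 24

Answer: 24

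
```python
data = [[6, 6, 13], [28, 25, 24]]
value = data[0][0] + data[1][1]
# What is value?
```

Answer: 31

Derivation:
Trace (tracking value):
data = [[6, 6, 13], [28, 25, 24]]  # -> data = [[6, 6, 13], [28, 25, 24]]
value = data[0][0] + data[1][1]  # -> value = 31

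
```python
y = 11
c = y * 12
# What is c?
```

Trace (tracking c):
y = 11  # -> y = 11
c = y * 12  # -> c = 132

Answer: 132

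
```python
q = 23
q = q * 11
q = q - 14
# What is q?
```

Answer: 239

Derivation:
Trace (tracking q):
q = 23  # -> q = 23
q = q * 11  # -> q = 253
q = q - 14  # -> q = 239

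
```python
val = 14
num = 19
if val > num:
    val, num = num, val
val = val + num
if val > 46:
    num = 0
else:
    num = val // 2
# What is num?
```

Answer: 16

Derivation:
Trace (tracking num):
val = 14  # -> val = 14
num = 19  # -> num = 19
if val > num:  # condition is False
val = val + num  # -> val = 33
if val > 46:  # condition is False
else:
    num = val // 2  # -> num = 16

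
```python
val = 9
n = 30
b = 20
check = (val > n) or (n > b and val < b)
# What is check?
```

Trace (tracking check):
val = 9  # -> val = 9
n = 30  # -> n = 30
b = 20  # -> b = 20
check = val > n or (n > b and val < b)  # -> check = True

Answer: True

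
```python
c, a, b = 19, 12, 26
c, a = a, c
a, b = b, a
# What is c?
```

Answer: 12

Derivation:
Trace (tracking c):
c, a, b = (19, 12, 26)  # -> c = 19, a = 12, b = 26
c, a = (a, c)  # -> c = 12, a = 19
a, b = (b, a)  # -> a = 26, b = 19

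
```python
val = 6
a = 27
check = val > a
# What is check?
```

Answer: False

Derivation:
Trace (tracking check):
val = 6  # -> val = 6
a = 27  # -> a = 27
check = val > a  # -> check = False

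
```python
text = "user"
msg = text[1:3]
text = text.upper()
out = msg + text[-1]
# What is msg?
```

Trace (tracking msg):
text = 'user'  # -> text = 'user'
msg = text[1:3]  # -> msg = 'se'
text = text.upper()  # -> text = 'USER'
out = msg + text[-1]  # -> out = 'seR'

Answer: 'se'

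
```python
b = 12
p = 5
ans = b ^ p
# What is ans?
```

Answer: 9

Derivation:
Trace (tracking ans):
b = 12  # -> b = 12
p = 5  # -> p = 5
ans = b ^ p  # -> ans = 9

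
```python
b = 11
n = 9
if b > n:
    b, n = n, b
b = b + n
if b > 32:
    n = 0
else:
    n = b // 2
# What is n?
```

Trace (tracking n):
b = 11  # -> b = 11
n = 9  # -> n = 9
if b > n:  # condition is True
    b, n = (n, b)  # -> b = 9, n = 11
b = b + n  # -> b = 20
if b > 32:  # condition is False
else:
    n = b // 2  # -> n = 10

Answer: 10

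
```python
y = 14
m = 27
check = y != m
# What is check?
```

Trace (tracking check):
y = 14  # -> y = 14
m = 27  # -> m = 27
check = y != m  # -> check = True

Answer: True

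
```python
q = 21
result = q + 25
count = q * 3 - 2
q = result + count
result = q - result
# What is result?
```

Trace (tracking result):
q = 21  # -> q = 21
result = q + 25  # -> result = 46
count = q * 3 - 2  # -> count = 61
q = result + count  # -> q = 107
result = q - result  # -> result = 61

Answer: 61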